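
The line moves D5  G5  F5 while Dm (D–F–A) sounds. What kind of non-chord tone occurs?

G5 is an appoggiatura.

The harmony at that moment is D minor triad (D, F, A); G5 is not a chord tone.
It is approached by leap up from D5 and left by step down to F5.
Leap in, step out — an appoggiatura.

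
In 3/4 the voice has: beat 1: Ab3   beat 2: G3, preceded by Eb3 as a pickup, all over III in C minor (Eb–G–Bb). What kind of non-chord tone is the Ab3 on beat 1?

The harmony at that moment is Eb major triad (Eb, G, Bb); Ab3 is not a chord tone.
It is approached by leap up from Eb3 and left by step down to G3.
Leap in, step out, metrically accented — an appoggiatura.

Appoggiatura.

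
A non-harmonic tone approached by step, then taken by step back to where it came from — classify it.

Approach: by step. Departure: by step in the opposite direction, back to the starting pitch.
Stepwise on both sides but reversing to return to the same chord tone — a neighbor tone. (Had it continued onward in the same direction it would be a passing tone instead.)

Neighbor tone.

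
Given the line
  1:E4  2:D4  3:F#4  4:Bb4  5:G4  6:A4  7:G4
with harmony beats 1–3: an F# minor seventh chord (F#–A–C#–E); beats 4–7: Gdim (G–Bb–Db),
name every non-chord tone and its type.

The harmony at that moment is F# minor seventh chord (F#, A, C#, E); D4 is not a chord tone.
It is approached by step down from E4 and left by leap up to F#4.
Step in, leap out — an escape tone.
The harmony at that moment is G diminished triad (G, Bb, Db); A4 is not a chord tone.
It is approached by step up from G4 and left by step down to G4.
Step away and step back to the same note — a neighbor tone (upper neighbor).

D4 (beat 2) — escape tone; A4 (beat 6) — neighbor tone.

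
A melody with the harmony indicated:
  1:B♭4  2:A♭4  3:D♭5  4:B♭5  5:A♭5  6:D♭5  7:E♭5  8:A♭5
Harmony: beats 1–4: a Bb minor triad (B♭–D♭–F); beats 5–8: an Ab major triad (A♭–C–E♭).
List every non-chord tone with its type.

The harmony at that moment is B♭ minor triad (B♭, D♭, F); A♭4 is not a chord tone.
It is approached by step down from B♭4 and left by leap up to D♭5.
Step in, leap out — an escape tone.
The harmony at that moment is A♭ major triad (A♭, C, E♭); D♭5 is not a chord tone.
It is approached by leap down from A♭5 and left by step up to E♭5.
Leap in, step out — an appoggiatura.

A♭4 (beat 2) — escape tone; D♭5 (beat 6) — appoggiatura.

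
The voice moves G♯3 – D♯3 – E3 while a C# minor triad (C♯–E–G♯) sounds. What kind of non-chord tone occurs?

D♯3 is an appoggiatura.

The harmony at that moment is C♯ minor triad (C♯, E, G♯); D♯3 is not a chord tone.
It is approached by leap down from G♯3 and left by step up to E3.
Leap in, step out — an appoggiatura.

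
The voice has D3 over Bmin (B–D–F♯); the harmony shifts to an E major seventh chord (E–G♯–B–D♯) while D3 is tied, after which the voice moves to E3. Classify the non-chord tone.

The harmony at that moment is E major seventh chord (E, G♯, B, D♯); D3 is not a chord tone.
It is held over (the same pitch as the preceding D3) and left by step up to E3.
Held over from the previous chord and resolving up by step — a retardation.

D3 is a retardation.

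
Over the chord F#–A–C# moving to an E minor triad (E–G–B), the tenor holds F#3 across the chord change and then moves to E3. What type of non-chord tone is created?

The harmony at that moment is E minor triad (E, G, B); F#3 is not a chord tone.
It is held over (the same pitch as the preceding F#3) and left by step down to E3.
Held over from the previous chord and resolving down by step — a suspension.

F#3 is a suspension.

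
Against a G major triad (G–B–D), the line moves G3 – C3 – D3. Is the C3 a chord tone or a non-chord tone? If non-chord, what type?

The harmony at that moment is G major triad (G, B, D); C3 is not a chord tone.
It is approached by leap down from G3 and left by step up to D3.
Leap in, step out — an appoggiatura.

Non-chord tone — an appoggiatura.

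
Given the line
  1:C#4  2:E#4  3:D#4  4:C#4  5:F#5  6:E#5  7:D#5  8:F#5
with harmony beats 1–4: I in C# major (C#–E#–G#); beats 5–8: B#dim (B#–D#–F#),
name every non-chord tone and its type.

The harmony at that moment is C# major triad (C#, E#, G#); D#4 is not a chord tone.
It is approached by step down from E#4 and left by step down to C#4.
Step in, step out in the same direction — a passing tone.
The harmony at that moment is B# diminished triad (B#, D#, F#); E#5 is not a chord tone.
It is approached by step down from F#5 and left by step down to D#5.
Step in, step out in the same direction — a passing tone.

D#4 (beat 3) — passing tone; E#5 (beat 6) — passing tone.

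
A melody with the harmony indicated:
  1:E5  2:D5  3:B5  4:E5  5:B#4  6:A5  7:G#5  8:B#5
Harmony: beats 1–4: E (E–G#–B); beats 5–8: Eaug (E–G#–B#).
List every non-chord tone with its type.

The harmony at that moment is E major triad (E, G#, B); D5 is not a chord tone.
It is approached by step down from E5 and left by leap up to B5.
Step in, leap out — an escape tone.
The harmony at that moment is E augmented triad (E, G#, B#); A5 is not a chord tone.
It is approached by leap up from B#4 and left by step down to G#5.
Leap in, step out — an appoggiatura.

D5 (beat 2) — escape tone; A5 (beat 6) — appoggiatura.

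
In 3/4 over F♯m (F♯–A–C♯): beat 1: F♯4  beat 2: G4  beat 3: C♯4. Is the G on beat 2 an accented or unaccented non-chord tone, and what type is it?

Unaccented escape tone.

The harmony at that moment is F♯ minor triad (F♯, A, C♯); G4 is not a chord tone.
It is approached by step up from F♯4 and left by leap down to C♯4.
Step in, leap out — an escape tone.
It falls on a weak beat, so it is unaccented.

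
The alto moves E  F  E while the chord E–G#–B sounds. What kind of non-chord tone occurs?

The harmony at that moment is E major triad (E, G#, B); F is not a chord tone.
It is approached by step up from E and left by step down to E.
Step away and step back to the same note — a neighbor tone (upper neighbor).

F is a neighbor tone.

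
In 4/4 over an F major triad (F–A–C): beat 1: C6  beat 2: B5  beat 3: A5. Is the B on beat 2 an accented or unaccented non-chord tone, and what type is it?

The harmony at that moment is F major triad (F, A, C); B5 is not a chord tone.
It is approached by step down from C6 and left by step down to A5.
Step in, step out in the same direction — a passing tone.
It falls on a weak beat, so it is unaccented.

Unaccented passing tone.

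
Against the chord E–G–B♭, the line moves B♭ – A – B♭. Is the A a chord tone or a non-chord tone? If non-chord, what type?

Non-chord tone — a neighbor tone.

The harmony at that moment is E diminished triad (E, G, B♭); A is not a chord tone.
It is approached by step down from B♭ and left by step up to B♭.
Step away and step back to the same note — a neighbor tone (lower neighbor).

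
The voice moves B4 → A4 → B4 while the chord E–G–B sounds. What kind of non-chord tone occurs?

The harmony at that moment is E minor triad (E, G, B); A4 is not a chord tone.
It is approached by step down from B4 and left by step up to B4.
Step away and step back to the same note — a neighbor tone (lower neighbor).

A4 is a neighbor tone.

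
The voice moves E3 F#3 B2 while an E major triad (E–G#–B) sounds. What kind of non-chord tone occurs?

The harmony at that moment is E major triad (E, G#, B); F#3 is not a chord tone.
It is approached by step up from E3 and left by leap down to B2.
Step in, leap out — an escape tone.

F#3 is an escape tone.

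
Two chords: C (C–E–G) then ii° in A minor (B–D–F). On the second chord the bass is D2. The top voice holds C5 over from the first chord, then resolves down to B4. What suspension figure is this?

At the second chord the bass is D2. The suspended C5 lies a seventh above the bass; after resolving down by step to B4, the interval above the bass becomes a sixth.
Suspension figures are named by those two intervals: 7–6.

7–6 suspension.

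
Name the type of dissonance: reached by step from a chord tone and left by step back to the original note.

Approach: by step. Departure: by step in the opposite direction, back to the starting pitch.
Stepwise on both sides but reversing to return to the same chord tone — a neighbor tone. (Had it continued onward in the same direction it would be a passing tone instead.)

Neighbor tone.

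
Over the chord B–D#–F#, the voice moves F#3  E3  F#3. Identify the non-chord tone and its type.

The harmony at that moment is B major triad (B, D#, F#); E3 is not a chord tone.
It is approached by step down from F#3 and left by step up to F#3.
Step away and step back to the same note — a neighbor tone (lower neighbor).

E3 is a neighbor tone.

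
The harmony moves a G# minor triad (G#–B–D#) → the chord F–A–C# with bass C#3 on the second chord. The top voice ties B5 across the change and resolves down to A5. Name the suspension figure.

7–6 suspension.

At the second chord the bass is C#3. The suspended B5 lies a seventh above the bass; after resolving down by step to A5, the interval above the bass becomes a sixth.
Suspension figures are named by those two intervals: 7–6.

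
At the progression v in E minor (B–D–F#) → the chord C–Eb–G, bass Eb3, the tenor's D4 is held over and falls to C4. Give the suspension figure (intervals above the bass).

7–6 suspension.

At the second chord the bass is Eb3. The suspended D4 lies a seventh above the bass; after resolving down by step to C4, the interval above the bass becomes a sixth.
Suspension figures are named by those two intervals: 7–6.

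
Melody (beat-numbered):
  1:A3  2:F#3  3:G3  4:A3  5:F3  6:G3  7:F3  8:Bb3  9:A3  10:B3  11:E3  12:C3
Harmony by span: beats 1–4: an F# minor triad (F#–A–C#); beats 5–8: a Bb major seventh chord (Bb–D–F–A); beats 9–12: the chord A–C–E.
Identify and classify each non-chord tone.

The harmony at that moment is F# minor triad (F#, A, C#); G3 is not a chord tone.
It is approached by step up from F#3 and left by step up to A3.
Step in, step out in the same direction — a passing tone.
The harmony at that moment is Bb major seventh chord (Bb, D, F, A); G3 is not a chord tone.
It is approached by step up from F3 and left by step down to F3.
Step away and step back to the same note — a neighbor tone (upper neighbor).
The harmony at that moment is A minor triad (A, C, E); B3 is not a chord tone.
It is approached by step up from A3 and left by leap down to E3.
Step in, leap out — an escape tone.

G3 (beat 3) — passing tone; G3 (beat 6) — neighbor tone; B3 (beat 10) — escape tone.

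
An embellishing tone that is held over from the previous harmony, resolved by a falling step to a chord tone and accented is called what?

Approach: by preparation — the pitch is first a chord tone, then held (tied or repeated) while the harmony changes under it. Departure: down by step. Metric position: strong.
A prepared dissonance that resolves downward by step — a suspension. (The same figure resolving upward would be a retardation.)

Suspension.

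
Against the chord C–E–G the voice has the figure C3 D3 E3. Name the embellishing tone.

D3 is a passing tone.

The harmony at that moment is C major triad (C, E, G); D3 is not a chord tone.
It is approached by step up from C3 and left by step up to E3.
Step in, step out in the same direction — a passing tone.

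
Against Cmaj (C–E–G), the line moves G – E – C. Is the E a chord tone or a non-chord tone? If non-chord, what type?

C major triad contains C, E, G; E is the third, so it is a chord tone.

Chord tone (the third of C major triad).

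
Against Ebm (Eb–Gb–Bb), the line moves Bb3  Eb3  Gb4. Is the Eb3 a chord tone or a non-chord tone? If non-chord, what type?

Eb minor triad contains Eb, Gb, Bb; Eb is the root, so it is a chord tone.

Chord tone (the root of Eb minor triad).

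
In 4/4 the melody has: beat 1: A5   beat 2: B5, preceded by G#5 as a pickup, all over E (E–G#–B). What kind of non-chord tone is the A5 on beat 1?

Passing tone.

The harmony at that moment is E major triad (E, G#, B); A5 is not a chord tone.
It is approached by step up from G#5 and left by step up to B5.
Step in, step out in the same direction — a passing tone.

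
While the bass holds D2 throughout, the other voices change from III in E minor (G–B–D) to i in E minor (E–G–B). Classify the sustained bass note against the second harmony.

The harmony at that moment is E minor triad (E, G, B); D2 is not a chord tone.
It is held over (the same pitch as the preceding D2) and then sustained as the same pitch into the next harmony.
Sustained through a change of harmony — a pedal tone.

Pedal tone (pedal point).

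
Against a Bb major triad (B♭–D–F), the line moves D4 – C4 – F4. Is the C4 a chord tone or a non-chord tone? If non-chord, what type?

Non-chord tone — an escape tone.

The harmony at that moment is B♭ major triad (B♭, D, F); C4 is not a chord tone.
It is approached by step down from D4 and left by leap up to F4.
Step in, leap out — an escape tone.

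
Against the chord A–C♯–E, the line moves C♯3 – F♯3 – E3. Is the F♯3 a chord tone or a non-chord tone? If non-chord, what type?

The harmony at that moment is A major triad (A, C♯, E); F♯3 is not a chord tone.
It is approached by leap up from C♯3 and left by step down to E3.
Leap in, step out — an appoggiatura.

Non-chord tone — an appoggiatura.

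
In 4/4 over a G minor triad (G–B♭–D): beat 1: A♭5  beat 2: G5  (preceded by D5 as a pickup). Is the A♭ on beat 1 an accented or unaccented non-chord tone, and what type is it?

The harmony at that moment is G minor triad (G, B♭, D); A♭5 is not a chord tone.
It is approached by leap up from D5 and left by step down to G5.
Leap in, step out — an appoggiatura.
It falls on the downbeat, so it is accented.

Accented appoggiatura.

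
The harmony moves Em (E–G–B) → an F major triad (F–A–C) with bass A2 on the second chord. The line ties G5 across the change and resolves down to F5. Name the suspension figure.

7–6 suspension.

At the second chord the bass is A2. The suspended G5 lies a seventh above the bass; after resolving down by step to F5, the interval above the bass becomes a sixth.
Suspension figures are named by those two intervals: 7–6.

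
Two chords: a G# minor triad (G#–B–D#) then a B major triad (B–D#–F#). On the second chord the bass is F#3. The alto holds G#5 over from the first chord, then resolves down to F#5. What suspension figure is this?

At the second chord the bass is F#3. The suspended G#5 lies a ninth above the bass; after resolving down by step to F#5, the interval above the bass becomes an octave.
Suspension figures are named by those two intervals: 9–8.

9–8 suspension.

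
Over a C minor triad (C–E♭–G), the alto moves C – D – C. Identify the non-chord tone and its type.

The harmony at that moment is C minor triad (C, E♭, G); D is not a chord tone.
It is approached by step up from C and left by step down to C.
Step away and step back to the same note — a neighbor tone (upper neighbor).

D is a neighbor tone.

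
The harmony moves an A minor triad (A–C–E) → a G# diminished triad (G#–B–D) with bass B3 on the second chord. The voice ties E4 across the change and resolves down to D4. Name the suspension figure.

At the second chord the bass is B3. The suspended E4 lies a fourth above the bass; after resolving down by step to D4, the interval above the bass becomes a third.
Suspension figures are named by those two intervals: 4–3.

4–3 suspension.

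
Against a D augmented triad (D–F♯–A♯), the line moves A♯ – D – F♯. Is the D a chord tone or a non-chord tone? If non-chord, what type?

D augmented triad contains D, F♯, A♯; D is the root, so it is a chord tone.

Chord tone (the root of D augmented triad).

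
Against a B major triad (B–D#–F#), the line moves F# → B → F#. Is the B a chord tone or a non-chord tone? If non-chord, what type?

B major triad contains B, D#, F#; B is the root, so it is a chord tone.

Chord tone (the root of B major triad).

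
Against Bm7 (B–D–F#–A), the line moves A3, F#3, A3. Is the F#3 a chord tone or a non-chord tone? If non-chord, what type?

B minor seventh chord contains B, D, F#, A; F# is the fifth, so it is a chord tone.

Chord tone (the fifth of B minor seventh chord).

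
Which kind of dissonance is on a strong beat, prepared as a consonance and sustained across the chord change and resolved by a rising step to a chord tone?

Approach: by preparation — the pitch is first a chord tone, then held (tied or repeated) while the harmony changes under it. Departure: up by step. Metric position: strong.
A prepared dissonance that resolves upward by step — a retardation. (The same figure resolving downward would be a suspension.)

Retardation.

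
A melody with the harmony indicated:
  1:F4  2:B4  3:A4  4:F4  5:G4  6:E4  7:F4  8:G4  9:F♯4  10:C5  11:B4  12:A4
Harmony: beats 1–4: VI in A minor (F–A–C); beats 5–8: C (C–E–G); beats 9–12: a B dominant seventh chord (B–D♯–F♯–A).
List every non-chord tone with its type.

B4 (beat 2) — appoggiatura; F4 (beat 7) — passing tone; C5 (beat 10) — appoggiatura.

The harmony at that moment is F major triad (F, A, C); B4 is not a chord tone.
It is approached by leap up from F4 and left by step down to A4.
Leap in, step out — an appoggiatura.
The harmony at that moment is C major triad (C, E, G); F4 is not a chord tone.
It is approached by step up from E4 and left by step up to G4.
Step in, step out in the same direction — a passing tone.
The harmony at that moment is B dominant seventh chord (B, D♯, F♯, A); C5 is not a chord tone.
It is approached by leap up from F♯4 and left by step down to B4.
Leap in, step out — an appoggiatura.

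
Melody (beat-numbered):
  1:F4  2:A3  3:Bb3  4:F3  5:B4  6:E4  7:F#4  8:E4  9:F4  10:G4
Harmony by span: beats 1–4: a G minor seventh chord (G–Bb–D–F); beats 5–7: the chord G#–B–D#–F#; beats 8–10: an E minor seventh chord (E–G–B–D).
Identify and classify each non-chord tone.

A3 (beat 2) — appoggiatura; E4 (beat 6) — appoggiatura; F4 (beat 9) — passing tone.

The harmony at that moment is G minor seventh chord (G, Bb, D, F); A3 is not a chord tone.
It is approached by leap down from F4 and left by step up to Bb3.
Leap in, step out — an appoggiatura.
The harmony at that moment is G# minor seventh chord (G#, B, D#, F#); E4 is not a chord tone.
It is approached by leap down from B4 and left by step up to F#4.
Leap in, step out — an appoggiatura.
The harmony at that moment is E minor seventh chord (E, G, B, D); F4 is not a chord tone.
It is approached by step up from E4 and left by step up to G4.
Step in, step out in the same direction — a passing tone.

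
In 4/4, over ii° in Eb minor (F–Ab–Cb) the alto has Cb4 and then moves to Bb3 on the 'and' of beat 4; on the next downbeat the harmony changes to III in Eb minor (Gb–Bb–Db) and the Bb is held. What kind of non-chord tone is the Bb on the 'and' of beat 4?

The harmony at that moment is F diminished triad (F, Ab, Cb); Bb3 is not a chord tone.
It is approached by step down from Cb4 and then sustained as the same pitch into the next harmony.
Arriving early and becoming a chord tone when the harmony changes — an anticipation.

Anticipation.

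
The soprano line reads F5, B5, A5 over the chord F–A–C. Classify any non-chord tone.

B5 is an appoggiatura.

The harmony at that moment is F major triad (F, A, C); B5 is not a chord tone.
It is approached by leap up from F5 and left by step down to A5.
Leap in, step out — an appoggiatura.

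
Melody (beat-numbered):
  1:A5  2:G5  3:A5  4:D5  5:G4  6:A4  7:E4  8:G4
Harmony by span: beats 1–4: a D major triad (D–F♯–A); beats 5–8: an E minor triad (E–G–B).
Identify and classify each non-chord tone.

G5 (beat 2) — neighbor tone; A4 (beat 6) — escape tone.

The harmony at that moment is D major triad (D, F♯, A); G5 is not a chord tone.
It is approached by step down from A5 and left by step up to A5.
Step away and step back to the same note — a neighbor tone (lower neighbor).
The harmony at that moment is E minor triad (E, G, B); A4 is not a chord tone.
It is approached by step up from G4 and left by leap down to E4.
Step in, leap out — an escape tone.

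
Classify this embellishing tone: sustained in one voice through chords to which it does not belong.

Pedal tone.

Approach: none. Departure: none — a single pitch is sustained while the chords change around it, passing through harmonies that do not contain it.
No melodic motion at all; the dissonance is created entirely by the moving harmonies against the stationary note — a pedal tone (pedal point).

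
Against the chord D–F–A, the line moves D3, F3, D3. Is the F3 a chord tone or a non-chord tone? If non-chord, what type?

Chord tone (the third of D minor triad).

D minor triad contains D, F, A; F is the third, so it is a chord tone.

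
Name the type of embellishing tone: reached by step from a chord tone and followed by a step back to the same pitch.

Neighbor tone.

Approach: by step. Departure: by step in the opposite direction, back to the starting pitch.
Stepwise on both sides but reversing to return to the same chord tone — a neighbor tone. (Had it continued onward in the same direction it would be a passing tone instead.)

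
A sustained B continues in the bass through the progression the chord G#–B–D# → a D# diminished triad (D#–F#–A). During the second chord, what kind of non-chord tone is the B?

The harmony at that moment is D# diminished triad (D#, F#, A); B is not a chord tone.
It is held over (the same pitch as the preceding B) and then sustained as the same pitch into the next harmony.
Sustained through a change of harmony — a pedal tone.

Pedal tone (pedal point).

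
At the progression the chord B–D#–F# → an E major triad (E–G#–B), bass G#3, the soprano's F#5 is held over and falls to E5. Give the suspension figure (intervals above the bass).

At the second chord the bass is G#3. The suspended F#5 lies a seventh above the bass; after resolving down by step to E5, the interval above the bass becomes a sixth.
Suspension figures are named by those two intervals: 7–6.

7–6 suspension.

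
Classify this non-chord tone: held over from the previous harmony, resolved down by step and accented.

Approach: by preparation — the pitch is first a chord tone, then held (tied or repeated) while the harmony changes under it. Departure: down by step. Metric position: strong.
A prepared dissonance that resolves downward by step — a suspension. (The same figure resolving upward would be a retardation.)

Suspension.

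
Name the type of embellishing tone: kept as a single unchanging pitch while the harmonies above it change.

Pedal tone.

Approach: none. Departure: none — a single pitch is sustained while the chords change around it, passing through harmonies that do not contain it.
No melodic motion at all; the dissonance is created entirely by the moving harmonies against the stationary note — a pedal tone (pedal point).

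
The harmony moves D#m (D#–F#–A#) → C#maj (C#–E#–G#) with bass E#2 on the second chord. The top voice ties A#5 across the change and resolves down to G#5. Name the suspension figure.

4–3 suspension.

At the second chord the bass is E#2. The suspended A#5 lies a fourth above the bass; after resolving down by step to G#5, the interval above the bass becomes a third.
Suspension figures are named by those two intervals: 4–3.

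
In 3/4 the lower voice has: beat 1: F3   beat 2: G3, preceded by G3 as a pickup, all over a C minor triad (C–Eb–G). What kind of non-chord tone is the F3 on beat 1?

The harmony at that moment is C minor triad (C, Eb, G); F3 is not a chord tone.
It is approached by step down from G3 and left by step up to G3.
Step away and step back to the same note — a neighbor tone (lower neighbor).

Lower neighbor tone.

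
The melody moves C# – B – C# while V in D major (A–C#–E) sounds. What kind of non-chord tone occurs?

B is a neighbor tone.

The harmony at that moment is A major triad (A, C#, E); B is not a chord tone.
It is approached by step down from C# and left by step up to C#.
Step away and step back to the same note — a neighbor tone (lower neighbor).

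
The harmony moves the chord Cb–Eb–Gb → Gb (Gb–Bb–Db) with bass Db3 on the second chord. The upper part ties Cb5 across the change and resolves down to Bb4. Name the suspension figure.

7–6 suspension.

At the second chord the bass is Db3. The suspended Cb5 lies a seventh above the bass; after resolving down by step to Bb4, the interval above the bass becomes a sixth.
Suspension figures are named by those two intervals: 7–6.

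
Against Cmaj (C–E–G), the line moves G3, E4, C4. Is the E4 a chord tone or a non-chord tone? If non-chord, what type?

C major triad contains C, E, G; E is the third, so it is a chord tone.

Chord tone (the third of C major triad).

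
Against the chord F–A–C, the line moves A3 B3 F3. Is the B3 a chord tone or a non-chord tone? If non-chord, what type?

Non-chord tone — an escape tone.

The harmony at that moment is F major triad (F, A, C); B3 is not a chord tone.
It is approached by step up from A3 and left by leap down to F3.
Step in, leap out — an escape tone.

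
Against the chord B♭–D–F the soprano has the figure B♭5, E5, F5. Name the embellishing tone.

The harmony at that moment is B♭ major triad (B♭, D, F); E5 is not a chord tone.
It is approached by leap down from B♭5 and left by step up to F5.
Leap in, step out — an appoggiatura.

E5 is an appoggiatura.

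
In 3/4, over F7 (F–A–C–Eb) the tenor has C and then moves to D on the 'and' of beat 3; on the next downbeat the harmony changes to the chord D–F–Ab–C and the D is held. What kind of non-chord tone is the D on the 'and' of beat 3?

The harmony at that moment is F dominant seventh chord (F, A, C, Eb); D is not a chord tone.
It is approached by step up from C and then sustained as the same pitch into the next harmony.
Arriving early and becoming a chord tone when the harmony changes — an anticipation.

Anticipation.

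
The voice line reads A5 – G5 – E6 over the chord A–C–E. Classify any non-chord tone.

G5 is an escape tone.

The harmony at that moment is A minor triad (A, C, E); G5 is not a chord tone.
It is approached by step down from A5 and left by leap up to E6.
Step in, leap out — an escape tone.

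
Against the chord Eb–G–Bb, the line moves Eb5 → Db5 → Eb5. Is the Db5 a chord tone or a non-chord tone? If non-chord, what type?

The harmony at that moment is Eb major triad (Eb, G, Bb); Db5 is not a chord tone.
It is approached by step down from Eb5 and left by step up to Eb5.
Step away and step back to the same note — a neighbor tone (lower neighbor).

Non-chord tone — a neighbor tone.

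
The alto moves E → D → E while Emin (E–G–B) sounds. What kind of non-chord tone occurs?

The harmony at that moment is E minor triad (E, G, B); D is not a chord tone.
It is approached by step down from E and left by step up to E.
Step away and step back to the same note — a neighbor tone (lower neighbor).

D is a neighbor tone.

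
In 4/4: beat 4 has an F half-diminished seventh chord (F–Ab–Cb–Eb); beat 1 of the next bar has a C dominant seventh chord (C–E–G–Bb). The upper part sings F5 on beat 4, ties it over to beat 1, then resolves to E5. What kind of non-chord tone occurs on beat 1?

Suspension.

The harmony at that moment is C dominant seventh chord (C, E, G, Bb); F5 is not a chord tone.
It is held over (the same pitch as the preceding F5) and left by step down to E5.
Held over from the previous chord and resolving down by step — a suspension.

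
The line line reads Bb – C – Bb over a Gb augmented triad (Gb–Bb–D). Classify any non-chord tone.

C is a neighbor tone.

The harmony at that moment is Gb augmented triad (Gb, Bb, D); C is not a chord tone.
It is approached by step up from Bb and left by step down to Bb.
Step away and step back to the same note — a neighbor tone (upper neighbor).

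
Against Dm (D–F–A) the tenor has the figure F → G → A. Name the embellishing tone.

G is a passing tone.

The harmony at that moment is D minor triad (D, F, A); G is not a chord tone.
It is approached by step up from F and left by step up to A.
Step in, step out in the same direction — a passing tone.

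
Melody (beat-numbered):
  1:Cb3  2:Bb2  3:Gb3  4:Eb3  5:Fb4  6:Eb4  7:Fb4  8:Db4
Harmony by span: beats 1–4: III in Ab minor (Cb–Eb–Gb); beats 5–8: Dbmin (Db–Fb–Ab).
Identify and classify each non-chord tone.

Bb2 (beat 2) — escape tone; Eb4 (beat 6) — neighbor tone.

The harmony at that moment is Cb major triad (Cb, Eb, Gb); Bb2 is not a chord tone.
It is approached by step down from Cb3 and left by leap up to Gb3.
Step in, leap out — an escape tone.
The harmony at that moment is Db minor triad (Db, Fb, Ab); Eb4 is not a chord tone.
It is approached by step down from Fb4 and left by step up to Fb4.
Step away and step back to the same note — a neighbor tone (lower neighbor).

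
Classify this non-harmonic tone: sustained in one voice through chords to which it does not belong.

Pedal tone.

Approach: none. Departure: none — a single pitch is sustained while the chords change around it, passing through harmonies that do not contain it.
No melodic motion at all; the dissonance is created entirely by the moving harmonies against the stationary note — a pedal tone (pedal point).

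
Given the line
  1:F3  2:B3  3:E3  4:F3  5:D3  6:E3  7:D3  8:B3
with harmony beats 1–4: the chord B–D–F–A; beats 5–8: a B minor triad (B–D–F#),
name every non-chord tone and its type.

The harmony at that moment is B half-diminished seventh chord (B, D, F, A); E3 is not a chord tone.
It is approached by leap down from B3 and left by step up to F3.
Leap in, step out — an appoggiatura.
The harmony at that moment is B minor triad (B, D, F#); E3 is not a chord tone.
It is approached by step up from D3 and left by step down to D3.
Step away and step back to the same note — a neighbor tone (upper neighbor).

E3 (beat 3) — appoggiatura; E3 (beat 6) — neighbor tone.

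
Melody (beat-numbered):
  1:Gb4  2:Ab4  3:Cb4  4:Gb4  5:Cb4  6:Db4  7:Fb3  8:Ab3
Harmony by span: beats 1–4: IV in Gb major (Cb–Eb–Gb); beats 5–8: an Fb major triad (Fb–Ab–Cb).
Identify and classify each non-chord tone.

The harmony at that moment is Cb major triad (Cb, Eb, Gb); Ab4 is not a chord tone.
It is approached by step up from Gb4 and left by leap down to Cb4.
Step in, leap out — an escape tone.
The harmony at that moment is Fb major triad (Fb, Ab, Cb); Db4 is not a chord tone.
It is approached by step up from Cb4 and left by leap down to Fb3.
Step in, leap out — an escape tone.

Ab4 (beat 2) — escape tone; Db4 (beat 6) — escape tone.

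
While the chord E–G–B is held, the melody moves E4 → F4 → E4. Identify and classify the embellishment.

The harmony at that moment is E minor triad (E, G, B); F4 is not a chord tone.
It is approached by step up from E4 and left by step down to E4.
Step away and step back to the same note — a neighbor tone (upper neighbor).

F4 is a neighbor tone.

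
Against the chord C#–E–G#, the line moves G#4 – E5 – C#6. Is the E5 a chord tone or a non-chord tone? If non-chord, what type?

C# minor triad contains C#, E, G#; E is the third, so it is a chord tone.

Chord tone (the third of C# minor triad).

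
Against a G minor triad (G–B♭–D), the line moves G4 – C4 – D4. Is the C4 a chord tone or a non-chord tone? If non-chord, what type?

Non-chord tone — an appoggiatura.

The harmony at that moment is G minor triad (G, B♭, D); C4 is not a chord tone.
It is approached by leap down from G4 and left by step up to D4.
Leap in, step out — an appoggiatura.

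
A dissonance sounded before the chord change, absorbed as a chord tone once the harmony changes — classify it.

Anticipation.

Approach: ahead of the chord change (typically by step), so it is dissonant against the current harmony. Departure: none — the same pitch is restated or held and is a chord tone of the new harmony.
Dissonant first, consonant once the harmony catches up: the note simply arrives early — an anticipation. (The reverse timing, consonant first and dissonant after the change, would be a suspension or retardation.)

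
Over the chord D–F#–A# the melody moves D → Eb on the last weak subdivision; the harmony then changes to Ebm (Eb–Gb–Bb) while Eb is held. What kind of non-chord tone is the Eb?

Eb is an anticipation.

The harmony at that moment is D augmented triad (D, F#, A#); Eb is not a chord tone.
It is approached by step up from D and then sustained as the same pitch into the next harmony.
Arriving early and becoming a chord tone when the harmony changes — an anticipation.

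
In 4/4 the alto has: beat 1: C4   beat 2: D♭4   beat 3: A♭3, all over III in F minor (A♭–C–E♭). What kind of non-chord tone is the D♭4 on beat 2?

Escape tone.

The harmony at that moment is A♭ major triad (A♭, C, E♭); D♭4 is not a chord tone.
It is approached by step up from C4 and left by leap down to A♭3.
Step in, leap out, on a weak beat — an escape tone.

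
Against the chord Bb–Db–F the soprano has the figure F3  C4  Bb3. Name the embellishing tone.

C4 is an appoggiatura.

The harmony at that moment is Bb minor triad (Bb, Db, F); C4 is not a chord tone.
It is approached by leap up from F3 and left by step down to Bb3.
Leap in, step out — an appoggiatura.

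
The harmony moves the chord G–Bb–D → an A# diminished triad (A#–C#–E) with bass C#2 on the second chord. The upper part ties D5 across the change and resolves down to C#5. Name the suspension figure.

At the second chord the bass is C#2. The suspended D5 lies a ninth above the bass; after resolving down by step to C#5, the interval above the bass becomes an octave.
Suspension figures are named by those two intervals: 9–8.

9–8 suspension.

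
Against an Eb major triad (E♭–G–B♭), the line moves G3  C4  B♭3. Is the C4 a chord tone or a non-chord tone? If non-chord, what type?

The harmony at that moment is E♭ major triad (E♭, G, B♭); C4 is not a chord tone.
It is approached by leap up from G3 and left by step down to B♭3.
Leap in, step out — an appoggiatura.

Non-chord tone — an appoggiatura.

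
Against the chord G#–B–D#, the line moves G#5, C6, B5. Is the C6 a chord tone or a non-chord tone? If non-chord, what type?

The harmony at that moment is G# minor triad (G#, B, D#); C6 is not a chord tone.
It is approached by leap up from G#5 and left by step down to B5.
Leap in, step out — an appoggiatura.

Non-chord tone — an appoggiatura.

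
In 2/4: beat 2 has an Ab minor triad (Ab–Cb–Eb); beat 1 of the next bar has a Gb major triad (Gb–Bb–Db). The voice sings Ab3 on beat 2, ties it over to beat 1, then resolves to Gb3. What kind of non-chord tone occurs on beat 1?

The harmony at that moment is Gb major triad (Gb, Bb, Db); Ab3 is not a chord tone.
It is held over (the same pitch as the preceding Ab3) and left by step down to Gb3.
Held over from the previous chord and resolving down by step — a suspension.

Suspension.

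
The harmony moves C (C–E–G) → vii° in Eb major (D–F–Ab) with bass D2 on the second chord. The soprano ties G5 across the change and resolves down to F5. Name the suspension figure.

4–3 suspension.

At the second chord the bass is D2. The suspended G5 lies a fourth above the bass; after resolving down by step to F5, the interval above the bass becomes a third.
Suspension figures are named by those two intervals: 4–3.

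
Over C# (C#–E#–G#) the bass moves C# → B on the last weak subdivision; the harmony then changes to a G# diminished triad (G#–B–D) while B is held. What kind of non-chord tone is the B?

The harmony at that moment is C# major triad (C#, E#, G#); B is not a chord tone.
It is approached by step down from C# and then sustained as the same pitch into the next harmony.
Arriving early and becoming a chord tone when the harmony changes — an anticipation.

B is an anticipation.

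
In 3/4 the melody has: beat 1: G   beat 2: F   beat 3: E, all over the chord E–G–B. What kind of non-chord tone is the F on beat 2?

The harmony at that moment is E minor triad (E, G, B); F is not a chord tone.
It is approached by step down from G and left by step down to E.
Step in, step out in the same direction — a passing tone.

Passing tone.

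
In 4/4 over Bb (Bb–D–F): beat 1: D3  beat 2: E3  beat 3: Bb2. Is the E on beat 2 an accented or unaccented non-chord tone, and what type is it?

Unaccented escape tone.

The harmony at that moment is Bb major triad (Bb, D, F); E3 is not a chord tone.
It is approached by step up from D3 and left by leap down to Bb2.
Step in, leap out — an escape tone.
It falls on a weak beat, so it is unaccented.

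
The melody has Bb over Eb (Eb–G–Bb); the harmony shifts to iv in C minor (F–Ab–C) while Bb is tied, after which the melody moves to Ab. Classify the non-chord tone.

The harmony at that moment is F minor triad (F, Ab, C); Bb is not a chord tone.
It is held over (the same pitch as the preceding Bb) and left by step down to Ab.
Held over from the previous chord and resolving down by step — a suspension.

Bb is a suspension.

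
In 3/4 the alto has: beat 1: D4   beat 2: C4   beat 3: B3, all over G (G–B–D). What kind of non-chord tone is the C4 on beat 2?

The harmony at that moment is G major triad (G, B, D); C4 is not a chord tone.
It is approached by step down from D4 and left by step down to B3.
Step in, step out in the same direction — a passing tone.

Passing tone.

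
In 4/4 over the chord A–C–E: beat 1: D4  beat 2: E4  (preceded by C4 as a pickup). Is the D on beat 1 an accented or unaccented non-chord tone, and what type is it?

Accented passing tone.

The harmony at that moment is A minor triad (A, C, E); D4 is not a chord tone.
It is approached by step up from C4 and left by step up to E4.
Step in, step out in the same direction — a passing tone.
It falls on the downbeat, so it is accented.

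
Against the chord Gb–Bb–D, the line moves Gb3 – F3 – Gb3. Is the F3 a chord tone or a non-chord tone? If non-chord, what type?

The harmony at that moment is Gb augmented triad (Gb, Bb, D); F3 is not a chord tone.
It is approached by step down from Gb3 and left by step up to Gb3.
Step away and step back to the same note — a neighbor tone (lower neighbor).

Non-chord tone — a neighbor tone.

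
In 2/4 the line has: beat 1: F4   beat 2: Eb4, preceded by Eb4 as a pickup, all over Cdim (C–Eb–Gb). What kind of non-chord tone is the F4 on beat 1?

The harmony at that moment is C diminished triad (C, Eb, Gb); F4 is not a chord tone.
It is approached by step up from Eb4 and left by step down to Eb4.
Step away and step back to the same note — a neighbor tone (upper neighbor).

Upper neighbor tone.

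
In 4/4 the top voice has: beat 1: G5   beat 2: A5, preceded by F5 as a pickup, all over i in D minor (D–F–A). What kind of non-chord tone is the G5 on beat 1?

Passing tone.

The harmony at that moment is D minor triad (D, F, A); G5 is not a chord tone.
It is approached by step up from F5 and left by step up to A5.
Step in, step out in the same direction — a passing tone.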